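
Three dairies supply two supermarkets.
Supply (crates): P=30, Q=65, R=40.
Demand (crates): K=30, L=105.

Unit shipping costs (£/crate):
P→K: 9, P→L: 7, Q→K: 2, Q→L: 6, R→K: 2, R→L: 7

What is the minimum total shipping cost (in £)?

730

An optimal shipping plan:
  P–L: 30 × £7 = £210
  Q–L: 65 × £6 = £390
  R–K: 30 × £2 = £60
  R–L: 10 × £7 = £70
Total = 210 + 390 + 60 + 70 = £730.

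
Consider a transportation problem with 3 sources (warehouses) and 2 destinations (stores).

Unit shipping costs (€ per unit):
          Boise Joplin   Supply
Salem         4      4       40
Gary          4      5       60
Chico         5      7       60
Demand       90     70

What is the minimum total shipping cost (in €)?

Optimal allocation:
  Salem→Joplin: 40 × €4 = €160
  Gary→Boise: 30 × €4 = €120
  Gary→Joplin: 30 × €5 = €150
  Chico→Boise: 60 × €5 = €300
Total = 160 + 120 + 150 + 300 = €730.
(Supply check: Salem ships 40; Gary ships 60; Chico ships 60.)

730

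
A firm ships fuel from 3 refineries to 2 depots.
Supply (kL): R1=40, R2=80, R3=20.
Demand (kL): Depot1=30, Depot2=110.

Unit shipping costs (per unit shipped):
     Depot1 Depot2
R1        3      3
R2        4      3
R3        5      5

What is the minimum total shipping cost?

460

Optimal allocation:
  R1→Depot1: 30 × 3 = 90
  R1→Depot2: 10 × 3 = 30
  R2→Depot2: 80 × 3 = 240
  R3→Depot2: 20 × 5 = 100
Total = 90 + 30 + 240 + 100 = 460.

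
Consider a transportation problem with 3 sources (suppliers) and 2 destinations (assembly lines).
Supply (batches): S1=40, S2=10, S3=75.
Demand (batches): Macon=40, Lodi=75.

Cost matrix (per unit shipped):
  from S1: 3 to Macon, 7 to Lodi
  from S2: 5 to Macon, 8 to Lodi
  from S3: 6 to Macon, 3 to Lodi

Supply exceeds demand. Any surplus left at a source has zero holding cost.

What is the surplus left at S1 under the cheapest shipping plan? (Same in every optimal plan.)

An optimal plan:
  S1–Macon: 40 × 3 = 120
  S3–Lodi: 75 × 3 = 225
Total cost = 345.
S1 ships 40 of its 40, leaving 0.

0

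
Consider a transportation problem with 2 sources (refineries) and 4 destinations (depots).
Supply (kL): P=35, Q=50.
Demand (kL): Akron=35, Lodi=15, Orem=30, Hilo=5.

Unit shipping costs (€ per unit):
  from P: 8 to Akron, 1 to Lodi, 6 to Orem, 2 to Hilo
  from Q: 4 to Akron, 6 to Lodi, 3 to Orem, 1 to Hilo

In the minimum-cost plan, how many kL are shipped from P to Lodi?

15

Optimal shipments:
  P to Lodi: 15 kL
  P to Orem: 15 kL
  P to Hilo: 5 kL
  Q to Akron: 35 kL
  Q to Orem: 15 kL
Total cost = €300.
So P→Lodi carries 15 kL.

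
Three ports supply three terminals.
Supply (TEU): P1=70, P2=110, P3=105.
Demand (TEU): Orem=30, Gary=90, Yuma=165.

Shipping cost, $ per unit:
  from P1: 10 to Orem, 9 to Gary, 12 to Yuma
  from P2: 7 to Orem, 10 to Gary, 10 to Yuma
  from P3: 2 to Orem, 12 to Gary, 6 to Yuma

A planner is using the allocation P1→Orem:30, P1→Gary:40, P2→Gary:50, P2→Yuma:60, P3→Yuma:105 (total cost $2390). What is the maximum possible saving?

150

Current plan cost = 30·10 + 40·9 + 50·10 + 60·10 + 105·6 = $2390.
Optimal plan:
  P1 to Gary: 70 × $9 = $630
  P2 to Gary: 20 × $10 = $200
  P2 to Yuma: 90 × $10 = $900
  P3 to Orem: 30 × $2 = $60
  P3 to Yuma: 75 × $6 = $450
Optimal cost = $2240.
Saving = 2390 − 2240 = $150.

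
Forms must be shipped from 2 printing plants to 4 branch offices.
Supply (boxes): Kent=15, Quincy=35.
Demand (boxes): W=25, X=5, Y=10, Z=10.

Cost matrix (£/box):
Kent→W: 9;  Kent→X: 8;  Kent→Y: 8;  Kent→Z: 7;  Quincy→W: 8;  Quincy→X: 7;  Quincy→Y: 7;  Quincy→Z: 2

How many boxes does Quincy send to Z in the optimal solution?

The minimum-cost plan:
  Kent→W: 15 × £9 = £135
  Quincy→W: 10 × £8 = £80
  Quincy→X: 5 × £7 = £35
  Quincy→Y: 10 × £7 = £70
  Quincy→Z: 10 × £2 = £20
Total cost = £340.
So Quincy→Z carries 10 boxes.

10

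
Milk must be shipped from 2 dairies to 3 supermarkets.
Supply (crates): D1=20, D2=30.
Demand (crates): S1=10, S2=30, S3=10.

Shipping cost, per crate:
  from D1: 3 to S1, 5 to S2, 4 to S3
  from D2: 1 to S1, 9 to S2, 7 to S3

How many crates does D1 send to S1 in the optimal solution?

0

The minimum-cost plan:
  D1 to S2: 20 × 5 = 100
  D2 to S1: 10 × 1 = 10
  D2 to S2: 10 × 9 = 90
  D2 to S3: 10 × 7 = 70
Total cost = 270.
The route D1→S1 is not used.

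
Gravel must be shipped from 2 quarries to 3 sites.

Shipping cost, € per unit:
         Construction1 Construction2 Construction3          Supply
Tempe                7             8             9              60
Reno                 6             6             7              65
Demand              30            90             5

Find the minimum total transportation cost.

845

A cheapest plan:
  Tempe to Construction1: 30 truckloads
  Tempe to Construction2: 25 truckloads
  Tempe to Construction3: 5 truckloads
  Reno to Construction2: 65 truckloads
Total cost = €845.
(Supply check: Tempe ships 60; Reno ships 65.)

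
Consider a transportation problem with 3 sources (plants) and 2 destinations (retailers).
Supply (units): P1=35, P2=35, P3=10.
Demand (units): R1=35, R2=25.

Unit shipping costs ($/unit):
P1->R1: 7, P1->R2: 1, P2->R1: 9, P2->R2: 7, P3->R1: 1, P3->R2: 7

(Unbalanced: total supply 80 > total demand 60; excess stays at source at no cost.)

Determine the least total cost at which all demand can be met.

A cheapest plan:
  P1 to R1: 10 × $7 = $70
  P1 to R2: 25 × $1 = $25
  P2 to R1: 15 × $9 = $135
  P3 to R1: 10 × $1 = $10
Total = 70 + 25 + 135 + 10 = $240.

240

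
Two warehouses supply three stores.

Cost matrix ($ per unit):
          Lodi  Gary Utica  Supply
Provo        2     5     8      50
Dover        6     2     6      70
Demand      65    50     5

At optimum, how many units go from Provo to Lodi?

The minimum-cost plan:
  Provo→Lodi: 50 × $2 = $100
  Dover→Lodi: 15 × $6 = $90
  Dover→Gary: 50 × $2 = $100
  Dover→Utica: 5 × $6 = $30
Total cost = $320.
So Provo→Lodi carries 50 units.

50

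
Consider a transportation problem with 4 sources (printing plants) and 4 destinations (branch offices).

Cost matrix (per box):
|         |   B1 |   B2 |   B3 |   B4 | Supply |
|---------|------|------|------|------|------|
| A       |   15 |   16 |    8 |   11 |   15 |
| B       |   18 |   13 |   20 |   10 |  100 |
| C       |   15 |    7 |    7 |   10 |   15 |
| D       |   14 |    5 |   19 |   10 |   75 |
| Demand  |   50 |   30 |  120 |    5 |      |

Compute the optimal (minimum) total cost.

A cheapest plan:
  A->B3: 15 × 8 = 120
  B->B1: 5 × 18 = 90
  B->B3: 90 × 20 = 1800
  B->B4: 5 × 10 = 50
  C->B3: 15 × 7 = 105
  D->B1: 45 × 14 = 630
  D->B2: 30 × 5 = 150
Total = 120 + 90 + 1800 + 50 + 105 + 630 + 150 = 2945.

2945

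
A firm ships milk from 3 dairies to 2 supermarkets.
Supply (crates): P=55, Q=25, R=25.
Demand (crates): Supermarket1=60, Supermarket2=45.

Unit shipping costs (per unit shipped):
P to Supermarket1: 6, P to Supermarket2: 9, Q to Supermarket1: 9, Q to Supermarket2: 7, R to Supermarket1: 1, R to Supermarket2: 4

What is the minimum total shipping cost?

One minimum-cost allocation:
  P–Supermarket1: 35 crates
  P–Supermarket2: 20 crates
  Q–Supermarket2: 25 crates
  R–Supermarket1: 25 crates
Total cost = 590.

590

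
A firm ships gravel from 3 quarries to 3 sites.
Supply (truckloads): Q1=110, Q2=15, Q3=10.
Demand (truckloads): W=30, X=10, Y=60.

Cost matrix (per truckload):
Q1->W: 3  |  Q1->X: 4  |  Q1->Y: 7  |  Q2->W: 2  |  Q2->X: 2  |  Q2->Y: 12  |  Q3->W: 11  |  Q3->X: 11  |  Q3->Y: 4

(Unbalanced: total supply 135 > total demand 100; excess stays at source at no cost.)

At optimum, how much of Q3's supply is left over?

An optimal plan:
  Q1→W: 25 × 3 = 75
  Q1→Y: 50 × 7 = 350
  Q2→W: 5 × 2 = 10
  Q2→X: 10 × 2 = 20
  Q3→Y: 10 × 4 = 40
Total cost = 495.
Q3 ships 10 of its 10, leaving 0.

0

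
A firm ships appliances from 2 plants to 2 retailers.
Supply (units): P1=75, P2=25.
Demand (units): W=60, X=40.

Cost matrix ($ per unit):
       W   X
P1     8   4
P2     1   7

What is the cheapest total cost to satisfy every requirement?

Optimal allocation:
  P1–W: 35 units
  P1–X: 40 units
  P2–W: 25 units
Total cost = $465.

465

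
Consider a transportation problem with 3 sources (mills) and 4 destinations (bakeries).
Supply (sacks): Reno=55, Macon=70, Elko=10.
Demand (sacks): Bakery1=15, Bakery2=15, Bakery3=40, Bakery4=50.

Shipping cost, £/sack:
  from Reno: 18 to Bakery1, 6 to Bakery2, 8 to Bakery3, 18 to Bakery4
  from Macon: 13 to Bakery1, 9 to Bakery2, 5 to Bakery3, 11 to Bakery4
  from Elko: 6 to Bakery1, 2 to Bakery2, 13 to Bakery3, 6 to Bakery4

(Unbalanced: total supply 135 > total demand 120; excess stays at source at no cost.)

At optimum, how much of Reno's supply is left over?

15

An optimal plan:
  Reno→Bakery2: 15 sacks
  Reno→Bakery3: 25 sacks
  Macon→Bakery1: 5 sacks
  Macon→Bakery3: 15 sacks
  Macon→Bakery4: 50 sacks
  Elko→Bakery1: 10 sacks
Total cost = £1040.
Reno ships 40 of its 55, leaving 15.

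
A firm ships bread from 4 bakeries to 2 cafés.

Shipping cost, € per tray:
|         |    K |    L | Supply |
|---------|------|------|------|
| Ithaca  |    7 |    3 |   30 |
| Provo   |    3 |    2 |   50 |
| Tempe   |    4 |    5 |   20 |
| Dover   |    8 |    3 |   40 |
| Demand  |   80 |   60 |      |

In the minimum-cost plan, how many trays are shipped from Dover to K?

The minimum-cost plan:
  Ithaca–K: 10 × €7 = €70
  Ithaca–L: 20 × €3 = €60
  Provo–K: 50 × €3 = €150
  Tempe–K: 20 × €4 = €80
  Dover–L: 40 × €3 = €120
Total cost = €480.
The route Dover→K is not used.

0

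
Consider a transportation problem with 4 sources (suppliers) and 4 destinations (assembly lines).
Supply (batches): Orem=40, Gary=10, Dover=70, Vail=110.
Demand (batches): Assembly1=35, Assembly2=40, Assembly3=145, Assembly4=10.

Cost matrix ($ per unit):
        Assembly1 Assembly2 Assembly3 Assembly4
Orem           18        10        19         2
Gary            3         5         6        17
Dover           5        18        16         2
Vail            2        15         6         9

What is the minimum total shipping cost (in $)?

A cheapest plan:
  Orem→Assembly2: 40 × $10 = $400
  Gary→Assembly3: 10 × $6 = $60
  Dover→Assembly1: 35 × $5 = $175
  Dover→Assembly3: 25 × $16 = $400
  Dover→Assembly4: 10 × $2 = $20
  Vail→Assembly3: 110 × $6 = $660
Total = 400 + 60 + 175 + 400 + 20 + 660 = $1715.

1715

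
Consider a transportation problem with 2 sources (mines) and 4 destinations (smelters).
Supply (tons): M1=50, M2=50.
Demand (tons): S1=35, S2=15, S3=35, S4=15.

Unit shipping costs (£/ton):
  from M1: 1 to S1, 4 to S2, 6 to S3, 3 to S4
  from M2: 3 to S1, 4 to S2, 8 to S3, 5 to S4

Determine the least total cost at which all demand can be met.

420

An optimal shipping plan:
  M1 to S1: 35 × £1 = £35
  M1 to S3: 15 × £6 = £90
  M2 to S2: 15 × £4 = £60
  M2 to S3: 20 × £8 = £160
  M2 to S4: 15 × £5 = £75
Total = 35 + 90 + 60 + 160 + 75 = £420.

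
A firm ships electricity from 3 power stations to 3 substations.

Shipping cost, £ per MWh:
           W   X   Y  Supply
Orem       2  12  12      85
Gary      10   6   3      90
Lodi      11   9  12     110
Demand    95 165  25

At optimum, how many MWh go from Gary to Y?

Solving gives:
  Orem to W: 85 MWh
  Gary to X: 65 MWh
  Gary to Y: 25 MWh
  Lodi to W: 10 MWh
  Lodi to X: 100 MWh
Total cost = £1645.
So Gary→Y carries 25 MWh.

25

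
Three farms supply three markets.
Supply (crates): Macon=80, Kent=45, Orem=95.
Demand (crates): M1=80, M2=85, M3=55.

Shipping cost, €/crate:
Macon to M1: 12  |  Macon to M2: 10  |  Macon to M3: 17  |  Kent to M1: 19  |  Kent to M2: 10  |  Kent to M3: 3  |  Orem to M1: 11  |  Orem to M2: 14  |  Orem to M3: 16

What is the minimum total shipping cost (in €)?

One minimum-cost allocation:
  Macon to M2: 80 × €10 = €800
  Kent to M3: 45 × €3 = €135
  Orem to M1: 80 × €11 = €880
  Orem to M2: 5 × €14 = €70
  Orem to M3: 10 × €16 = €160
Total = 800 + 135 + 880 + 70 + 160 = €2045.
(Supply check: Macon ships 80; Kent ships 45; Orem ships 95.)

2045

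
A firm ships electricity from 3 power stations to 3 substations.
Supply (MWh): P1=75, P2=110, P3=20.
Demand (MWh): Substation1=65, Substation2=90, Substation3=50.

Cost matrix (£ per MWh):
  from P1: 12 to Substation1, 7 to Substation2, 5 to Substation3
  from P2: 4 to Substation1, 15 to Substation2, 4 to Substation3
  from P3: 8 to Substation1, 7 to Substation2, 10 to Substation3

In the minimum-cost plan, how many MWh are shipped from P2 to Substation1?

Solving gives:
  P1→Substation2: 70 × £7 = £490
  P1→Substation3: 5 × £5 = £25
  P2→Substation1: 65 × £4 = £260
  P2→Substation3: 45 × £4 = £180
  P3→Substation2: 20 × £7 = £140
Total cost = £1095.
So P2→Substation1 carries 65 MWh.

65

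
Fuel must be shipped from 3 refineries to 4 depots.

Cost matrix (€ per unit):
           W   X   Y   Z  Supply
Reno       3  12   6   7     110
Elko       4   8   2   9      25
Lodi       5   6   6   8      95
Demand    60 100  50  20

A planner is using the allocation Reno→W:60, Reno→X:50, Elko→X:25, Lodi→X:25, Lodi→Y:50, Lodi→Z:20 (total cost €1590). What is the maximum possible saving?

Current plan cost = 60·3 + 50·12 + 25·8 + 25·6 + 50·6 + 20·8 = €1590.
Optimal plan:
  Reno–W: 60 × €3 = €180
  Reno–X: 5 × €12 = €60
  Reno–Y: 25 × €6 = €150
  Reno–Z: 20 × €7 = €140
  Elko–Y: 25 × €2 = €50
  Lodi–X: 95 × €6 = €570
Optimal cost = €1150.
Saving = 1590 − 1150 = €440.

440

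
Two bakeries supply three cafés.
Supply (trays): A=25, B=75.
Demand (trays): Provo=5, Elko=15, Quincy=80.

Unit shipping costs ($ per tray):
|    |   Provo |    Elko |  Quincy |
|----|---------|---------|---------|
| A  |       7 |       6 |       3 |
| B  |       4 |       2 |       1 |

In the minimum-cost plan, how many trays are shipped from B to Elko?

Optimal shipments:
  A–Quincy: 25 × $3 = $75
  B–Provo: 5 × $4 = $20
  B–Elko: 15 × $2 = $30
  B–Quincy: 55 × $1 = $55
Total cost = $180.
So B→Elko carries 15 trays.

15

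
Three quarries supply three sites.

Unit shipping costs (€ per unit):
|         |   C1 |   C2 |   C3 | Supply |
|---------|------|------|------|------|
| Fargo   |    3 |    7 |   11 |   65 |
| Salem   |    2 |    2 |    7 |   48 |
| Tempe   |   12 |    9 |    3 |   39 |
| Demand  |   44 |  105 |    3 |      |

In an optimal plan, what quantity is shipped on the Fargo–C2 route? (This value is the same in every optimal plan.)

The minimum-cost plan:
  Fargo to C1: 44 × €3 = €132
  Fargo to C2: 21 × €7 = €147
  Salem to C2: 48 × €2 = €96
  Tempe to C2: 36 × €9 = €324
  Tempe to C3: 3 × €3 = €9
Total cost = €708.
So Fargo→C2 carries 21 truckloads.

21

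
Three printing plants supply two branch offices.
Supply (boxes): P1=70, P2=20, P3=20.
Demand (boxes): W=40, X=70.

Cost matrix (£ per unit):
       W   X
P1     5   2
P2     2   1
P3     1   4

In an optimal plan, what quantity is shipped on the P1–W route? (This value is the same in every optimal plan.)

0

The minimum-cost plan:
  P1–X: 70 × £2 = £140
  P2–W: 20 × £2 = £40
  P3–W: 20 × £1 = £20
Total cost = £200.
The route P1→W is not used.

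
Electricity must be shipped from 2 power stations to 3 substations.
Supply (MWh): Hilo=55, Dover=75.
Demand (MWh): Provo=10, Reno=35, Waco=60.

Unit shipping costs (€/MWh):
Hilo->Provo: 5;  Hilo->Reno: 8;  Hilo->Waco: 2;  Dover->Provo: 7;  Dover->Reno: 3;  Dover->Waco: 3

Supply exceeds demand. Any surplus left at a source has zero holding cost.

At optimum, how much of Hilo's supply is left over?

Minimum-cost shipments:
  Hilo→Provo: 10 × €5 = €50
  Hilo→Waco: 45 × €2 = €90
  Dover→Reno: 35 × €3 = €105
  Dover→Waco: 15 × €3 = €45
Total cost = €290.
Hilo ships 55 of its 55, leaving 0.

0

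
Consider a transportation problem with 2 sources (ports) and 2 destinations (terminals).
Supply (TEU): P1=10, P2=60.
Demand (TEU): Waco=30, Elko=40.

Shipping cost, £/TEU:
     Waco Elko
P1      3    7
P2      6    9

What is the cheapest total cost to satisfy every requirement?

510

One minimum-cost allocation:
  P1→Waco: 10 × £3 = £30
  P2→Waco: 20 × £6 = £120
  P2→Elko: 40 × £9 = £360
Total = 30 + 120 + 360 = £510.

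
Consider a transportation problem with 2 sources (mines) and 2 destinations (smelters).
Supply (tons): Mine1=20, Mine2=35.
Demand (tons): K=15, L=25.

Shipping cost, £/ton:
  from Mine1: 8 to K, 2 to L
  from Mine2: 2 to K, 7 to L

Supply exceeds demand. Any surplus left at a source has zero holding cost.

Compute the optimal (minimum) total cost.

105

A cheapest plan:
  Mine1->L: 20 tons
  Mine2->K: 15 tons
  Mine2->L: 5 tons
Total cost = £105.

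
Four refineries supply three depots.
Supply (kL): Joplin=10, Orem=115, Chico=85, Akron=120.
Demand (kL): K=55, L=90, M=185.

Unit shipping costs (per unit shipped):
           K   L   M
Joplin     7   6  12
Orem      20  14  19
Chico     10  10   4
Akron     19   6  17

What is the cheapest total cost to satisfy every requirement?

3690

An optimal shipping plan:
  Joplin–K: 10 × 7 = 70
  Orem–K: 45 × 20 = 900
  Orem–M: 70 × 19 = 1330
  Chico–M: 85 × 4 = 340
  Akron–L: 90 × 6 = 540
  Akron–M: 30 × 17 = 510
Total = 70 + 900 + 1330 + 340 + 540 + 510 = 3690.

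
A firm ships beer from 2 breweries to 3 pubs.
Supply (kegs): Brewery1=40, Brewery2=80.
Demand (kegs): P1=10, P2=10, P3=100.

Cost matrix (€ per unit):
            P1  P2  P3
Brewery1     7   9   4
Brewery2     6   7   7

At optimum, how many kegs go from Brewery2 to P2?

10

Solving gives:
  Brewery1–P3: 40 × €4 = €160
  Brewery2–P1: 10 × €6 = €60
  Brewery2–P2: 10 × €7 = €70
  Brewery2–P3: 60 × €7 = €420
Total cost = €710.
So Brewery2→P2 carries 10 kegs.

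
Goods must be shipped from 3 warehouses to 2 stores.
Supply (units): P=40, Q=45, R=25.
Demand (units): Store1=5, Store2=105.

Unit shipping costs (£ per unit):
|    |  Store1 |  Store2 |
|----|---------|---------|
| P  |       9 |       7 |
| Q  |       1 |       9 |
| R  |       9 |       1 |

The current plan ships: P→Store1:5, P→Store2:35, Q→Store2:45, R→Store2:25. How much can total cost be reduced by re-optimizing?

50

Current plan cost = 5·9 + 35·7 + 45·9 + 25·1 = £720.
Optimal plan:
  P→Store2: 40 units
  Q→Store1: 5 units
  Q→Store2: 40 units
  R→Store2: 25 units
Optimal cost = £670.
Saving = 720 − 670 = £50.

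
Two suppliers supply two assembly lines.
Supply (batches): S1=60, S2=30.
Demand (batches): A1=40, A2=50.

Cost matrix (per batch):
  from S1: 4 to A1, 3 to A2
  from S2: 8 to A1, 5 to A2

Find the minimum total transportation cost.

A cheapest plan:
  S1→A1: 40 × 4 = 160
  S1→A2: 20 × 3 = 60
  S2→A2: 30 × 5 = 150
Total = 160 + 60 + 150 = 370.

370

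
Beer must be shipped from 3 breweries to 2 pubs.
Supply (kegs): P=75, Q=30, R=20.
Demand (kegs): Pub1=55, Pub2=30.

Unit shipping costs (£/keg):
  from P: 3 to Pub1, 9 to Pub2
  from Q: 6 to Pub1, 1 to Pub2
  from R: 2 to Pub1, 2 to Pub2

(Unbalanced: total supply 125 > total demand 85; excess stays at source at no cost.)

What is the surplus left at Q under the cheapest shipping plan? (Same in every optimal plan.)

An optimal plan:
  P->Pub1: 35 × £3 = £105
  Q->Pub2: 30 × £1 = £30
  R->Pub1: 20 × £2 = £40
Total cost = £175.
Q ships 30 of its 30, leaving 0.

0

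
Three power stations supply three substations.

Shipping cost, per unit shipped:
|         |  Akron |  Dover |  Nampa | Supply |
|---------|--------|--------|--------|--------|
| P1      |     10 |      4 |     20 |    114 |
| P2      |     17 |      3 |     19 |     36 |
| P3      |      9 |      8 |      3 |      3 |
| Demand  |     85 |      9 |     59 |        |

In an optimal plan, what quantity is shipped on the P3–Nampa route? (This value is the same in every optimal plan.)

3

Solving gives:
  P1–Akron: 85 × 10 = 850
  P1–Nampa: 29 × 20 = 580
  P2–Dover: 9 × 3 = 27
  P2–Nampa: 27 × 19 = 513
  P3–Nampa: 3 × 3 = 9
Total cost = 1979.
So P3→Nampa carries 3 MWh.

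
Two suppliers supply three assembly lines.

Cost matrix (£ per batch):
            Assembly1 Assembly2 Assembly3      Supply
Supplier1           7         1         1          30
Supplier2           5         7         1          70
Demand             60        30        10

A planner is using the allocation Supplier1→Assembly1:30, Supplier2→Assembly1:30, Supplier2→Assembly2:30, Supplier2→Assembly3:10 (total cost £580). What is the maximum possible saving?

Current plan cost = 30·7 + 30·5 + 30·7 + 10·1 = £580.
Optimal plan:
  Supplier1 to Assembly2: 30 batches
  Supplier2 to Assembly1: 60 batches
  Supplier2 to Assembly3: 10 batches
Optimal cost = £340.
Saving = 580 − 340 = £240.

240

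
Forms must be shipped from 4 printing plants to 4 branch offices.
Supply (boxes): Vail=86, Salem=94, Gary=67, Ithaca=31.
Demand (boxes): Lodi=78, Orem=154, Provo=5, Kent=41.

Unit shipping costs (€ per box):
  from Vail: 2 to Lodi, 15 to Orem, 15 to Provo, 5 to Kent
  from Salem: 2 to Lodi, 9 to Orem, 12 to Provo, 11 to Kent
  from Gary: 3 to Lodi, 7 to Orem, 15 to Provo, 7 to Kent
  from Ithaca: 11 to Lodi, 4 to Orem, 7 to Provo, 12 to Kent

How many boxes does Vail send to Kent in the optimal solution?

41

Optimal shipments:
  Vail to Lodi: 45 × €2 = €90
  Vail to Kent: 41 × €5 = €205
  Salem to Lodi: 33 × €2 = €66
  Salem to Orem: 61 × €9 = €549
  Gary to Orem: 67 × €7 = €469
  Ithaca to Orem: 26 × €4 = €104
  Ithaca to Provo: 5 × €7 = €35
Total cost = €1518.
So Vail→Kent carries 41 boxes.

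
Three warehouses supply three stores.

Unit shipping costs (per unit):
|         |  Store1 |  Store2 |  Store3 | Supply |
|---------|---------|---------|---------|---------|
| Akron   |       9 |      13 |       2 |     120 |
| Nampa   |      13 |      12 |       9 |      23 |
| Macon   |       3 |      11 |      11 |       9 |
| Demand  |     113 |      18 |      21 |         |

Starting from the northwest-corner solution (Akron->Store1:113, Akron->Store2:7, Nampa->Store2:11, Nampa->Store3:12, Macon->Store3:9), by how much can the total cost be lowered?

Current plan cost = 113·9 + 7·13 + 11·12 + 12·9 + 9·11 = 1447.
Optimal plan:
  Akron to Store1: 99 units
  Akron to Store3: 21 units
  Nampa to Store1: 5 units
  Nampa to Store2: 18 units
  Macon to Store1: 9 units
Optimal cost = 1241.
Saving = 1447 − 1241 = 206.

206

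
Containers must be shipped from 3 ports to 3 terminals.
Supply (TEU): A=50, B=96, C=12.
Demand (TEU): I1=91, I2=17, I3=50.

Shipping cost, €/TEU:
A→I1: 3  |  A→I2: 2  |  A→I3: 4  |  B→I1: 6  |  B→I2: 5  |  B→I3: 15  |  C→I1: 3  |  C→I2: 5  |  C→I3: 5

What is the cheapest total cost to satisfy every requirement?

795

One minimum-cost allocation:
  A–I3: 50 × €4 = €200
  B–I1: 79 × €6 = €474
  B–I2: 17 × €5 = €85
  C–I1: 12 × €3 = €36
Total = 200 + 474 + 85 + 36 = €795.
(Supply check: A ships 50; B ships 96; C ships 12.)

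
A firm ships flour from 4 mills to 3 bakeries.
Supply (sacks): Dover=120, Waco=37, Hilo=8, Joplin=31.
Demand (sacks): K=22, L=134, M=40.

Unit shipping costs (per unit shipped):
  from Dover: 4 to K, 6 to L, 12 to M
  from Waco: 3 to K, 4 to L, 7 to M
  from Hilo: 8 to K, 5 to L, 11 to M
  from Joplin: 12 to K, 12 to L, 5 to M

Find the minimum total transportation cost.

1046

Optimal allocation:
  Dover->K: 22 sacks
  Dover->L: 98 sacks
  Waco->L: 28 sacks
  Waco->M: 9 sacks
  Hilo->L: 8 sacks
  Joplin->M: 31 sacks
Total cost = 1046.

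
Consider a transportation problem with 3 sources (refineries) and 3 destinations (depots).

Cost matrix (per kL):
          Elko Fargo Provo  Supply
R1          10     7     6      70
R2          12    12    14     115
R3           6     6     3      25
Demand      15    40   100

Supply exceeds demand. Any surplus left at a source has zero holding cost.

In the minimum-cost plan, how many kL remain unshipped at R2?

55

Minimum-cost shipments:
  R1→Provo: 70 kL
  R2→Elko: 15 kL
  R2→Fargo: 40 kL
  R2→Provo: 5 kL
  R3→Provo: 25 kL
Total cost = 1225.
R2 ships 60 of its 115, leaving 55.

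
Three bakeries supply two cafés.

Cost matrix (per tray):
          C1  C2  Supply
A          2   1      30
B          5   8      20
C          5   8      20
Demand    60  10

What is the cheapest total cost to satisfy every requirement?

250

An optimal shipping plan:
  A to C1: 20 × 2 = 40
  A to C2: 10 × 1 = 10
  B to C1: 20 × 5 = 100
  C to C1: 20 × 5 = 100
Total = 40 + 10 + 100 + 100 = 250.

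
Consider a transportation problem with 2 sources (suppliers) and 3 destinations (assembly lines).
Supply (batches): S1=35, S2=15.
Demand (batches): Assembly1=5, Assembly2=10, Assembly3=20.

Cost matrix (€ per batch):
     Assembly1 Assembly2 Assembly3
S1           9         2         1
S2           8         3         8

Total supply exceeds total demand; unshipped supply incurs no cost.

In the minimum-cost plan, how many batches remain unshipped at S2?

Minimum-cost shipments:
  S1 to Assembly2: 10 × €2 = €20
  S1 to Assembly3: 20 × €1 = €20
  S2 to Assembly1: 5 × €8 = €40
Total cost = €80.
S2 ships 5 of its 15, leaving 10.

10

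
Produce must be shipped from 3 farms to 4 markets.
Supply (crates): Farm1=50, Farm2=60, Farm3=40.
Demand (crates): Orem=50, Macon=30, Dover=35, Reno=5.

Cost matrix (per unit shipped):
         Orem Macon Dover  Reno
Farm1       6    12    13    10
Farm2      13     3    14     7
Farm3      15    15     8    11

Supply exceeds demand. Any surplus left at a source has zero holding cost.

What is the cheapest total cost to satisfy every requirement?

705

Optimal allocation:
  Farm1->Orem: 50 × 6 = 300
  Farm2->Macon: 30 × 3 = 90
  Farm2->Reno: 5 × 7 = 35
  Farm3->Dover: 35 × 8 = 280
Total = 300 + 90 + 35 + 280 = 705.
(Supply check: Farm1 ships 50; Farm2 ships 35; Farm3 ships 35.)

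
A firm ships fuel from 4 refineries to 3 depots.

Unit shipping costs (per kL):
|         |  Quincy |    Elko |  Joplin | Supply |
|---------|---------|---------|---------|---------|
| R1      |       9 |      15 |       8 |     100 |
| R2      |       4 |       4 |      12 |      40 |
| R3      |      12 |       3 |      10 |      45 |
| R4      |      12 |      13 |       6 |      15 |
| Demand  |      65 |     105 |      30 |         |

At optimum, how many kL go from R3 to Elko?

45

Optimal shipments:
  R1→Quincy: 65 × 9 = 585
  R1→Elko: 20 × 15 = 300
  R1→Joplin: 15 × 8 = 120
  R2→Elko: 40 × 4 = 160
  R3→Elko: 45 × 3 = 135
  R4→Joplin: 15 × 6 = 90
Total cost = 1390.
So R3→Elko carries 45 kL.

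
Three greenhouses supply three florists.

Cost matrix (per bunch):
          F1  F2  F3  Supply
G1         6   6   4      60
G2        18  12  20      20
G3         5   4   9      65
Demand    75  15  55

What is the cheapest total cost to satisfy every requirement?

845

Optimal allocation:
  G1→F1: 5 bunches
  G1→F3: 55 bunches
  G2→F1: 5 bunches
  G2→F2: 15 bunches
  G3→F1: 65 bunches
Total cost = 845.
(Supply check: G1 ships 60; G2 ships 20; G3 ships 65.)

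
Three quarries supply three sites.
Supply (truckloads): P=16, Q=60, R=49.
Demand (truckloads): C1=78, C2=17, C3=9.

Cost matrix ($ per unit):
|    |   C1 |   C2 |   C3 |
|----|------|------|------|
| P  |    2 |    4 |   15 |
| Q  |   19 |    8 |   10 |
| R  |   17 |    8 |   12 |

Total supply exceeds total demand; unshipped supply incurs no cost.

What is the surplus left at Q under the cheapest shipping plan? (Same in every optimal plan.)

21

An optimal plan:
  P to C1: 16 truckloads
  Q to C1: 13 truckloads
  Q to C2: 17 truckloads
  Q to C3: 9 truckloads
  R to C1: 49 truckloads
Total cost = $1338.
Q ships 39 of its 60, leaving 21.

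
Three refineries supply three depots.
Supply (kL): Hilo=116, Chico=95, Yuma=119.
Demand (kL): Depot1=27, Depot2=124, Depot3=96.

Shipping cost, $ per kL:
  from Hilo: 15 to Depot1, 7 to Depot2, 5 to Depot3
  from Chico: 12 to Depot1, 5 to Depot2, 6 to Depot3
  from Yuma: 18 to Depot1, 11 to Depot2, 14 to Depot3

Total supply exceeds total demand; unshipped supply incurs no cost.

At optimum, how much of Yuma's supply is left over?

83

Minimum-cost shipments:
  Hilo to Depot2: 20 × $7 = $140
  Hilo to Depot3: 96 × $5 = $480
  Chico to Depot2: 95 × $5 = $475
  Yuma to Depot1: 27 × $18 = $486
  Yuma to Depot2: 9 × $11 = $99
Total cost = $1680.
Yuma ships 36 of its 119, leaving 83.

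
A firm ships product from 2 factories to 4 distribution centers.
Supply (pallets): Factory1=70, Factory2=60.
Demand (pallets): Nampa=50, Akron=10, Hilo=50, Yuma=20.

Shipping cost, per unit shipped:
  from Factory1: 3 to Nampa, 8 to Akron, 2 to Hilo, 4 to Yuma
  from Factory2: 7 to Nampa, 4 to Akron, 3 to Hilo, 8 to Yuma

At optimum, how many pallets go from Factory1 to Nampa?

50

Optimal shipments:
  Factory1→Nampa: 50 × 3 = 150
  Factory1→Yuma: 20 × 4 = 80
  Factory2→Akron: 10 × 4 = 40
  Factory2→Hilo: 50 × 3 = 150
Total cost = 420.
So Factory1→Nampa carries 50 pallets.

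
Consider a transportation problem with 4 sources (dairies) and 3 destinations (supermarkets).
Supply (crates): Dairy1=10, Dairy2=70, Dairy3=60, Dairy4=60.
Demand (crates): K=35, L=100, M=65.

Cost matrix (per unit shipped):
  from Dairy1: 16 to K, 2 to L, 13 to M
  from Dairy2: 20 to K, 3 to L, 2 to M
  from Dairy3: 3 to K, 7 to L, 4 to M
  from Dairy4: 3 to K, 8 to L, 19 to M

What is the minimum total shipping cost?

770

Optimal allocation:
  Dairy1->L: 10 × 2 = 20
  Dairy2->L: 65 × 3 = 195
  Dairy2->M: 5 × 2 = 10
  Dairy3->M: 60 × 4 = 240
  Dairy4->K: 35 × 3 = 105
  Dairy4->L: 25 × 8 = 200
Total = 20 + 195 + 10 + 240 + 105 + 200 = 770.
(Supply check: Dairy1 ships 10; Dairy2 ships 70; Dairy3 ships 60; Dairy4 ships 60.)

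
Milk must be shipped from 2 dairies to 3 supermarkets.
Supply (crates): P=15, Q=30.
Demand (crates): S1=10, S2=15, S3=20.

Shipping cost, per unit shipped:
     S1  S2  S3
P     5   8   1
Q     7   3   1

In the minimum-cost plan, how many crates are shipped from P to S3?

Solving gives:
  P to S1: 10 × 5 = 50
  P to S3: 5 × 1 = 5
  Q to S2: 15 × 3 = 45
  Q to S3: 15 × 1 = 15
Total cost = 115.
So P→S3 carries 5 crates.

5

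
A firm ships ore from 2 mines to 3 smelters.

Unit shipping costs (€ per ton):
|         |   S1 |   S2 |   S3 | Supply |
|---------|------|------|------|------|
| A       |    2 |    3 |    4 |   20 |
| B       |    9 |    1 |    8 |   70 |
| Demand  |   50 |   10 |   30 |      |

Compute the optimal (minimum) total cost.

One minimum-cost allocation:
  A to S1: 20 × €2 = €40
  B to S1: 30 × €9 = €270
  B to S2: 10 × €1 = €10
  B to S3: 30 × €8 = €240
Total = 40 + 270 + 10 + 240 = €560.

560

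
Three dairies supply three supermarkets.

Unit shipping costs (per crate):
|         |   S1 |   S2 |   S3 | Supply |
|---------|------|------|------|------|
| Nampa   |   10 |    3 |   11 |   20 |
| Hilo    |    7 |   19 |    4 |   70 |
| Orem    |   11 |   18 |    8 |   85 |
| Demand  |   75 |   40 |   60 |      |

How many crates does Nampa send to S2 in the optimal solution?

Optimal shipments:
  Nampa->S2: 20 × 3 = 60
  Hilo->S1: 10 × 7 = 70
  Hilo->S3: 60 × 4 = 240
  Orem->S1: 65 × 11 = 715
  Orem->S2: 20 × 18 = 360
Total cost = 1445.
So Nampa→S2 carries 20 crates.

20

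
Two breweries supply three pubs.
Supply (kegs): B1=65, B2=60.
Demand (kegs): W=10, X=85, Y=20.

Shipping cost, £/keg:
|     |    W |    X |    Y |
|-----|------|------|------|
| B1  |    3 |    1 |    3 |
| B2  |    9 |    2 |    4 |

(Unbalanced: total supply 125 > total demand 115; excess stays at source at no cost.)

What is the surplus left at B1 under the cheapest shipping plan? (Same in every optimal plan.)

0

Minimum-cost shipments:
  B1–W: 10 kegs
  B1–X: 35 kegs
  B1–Y: 20 kegs
  B2–X: 50 kegs
Total cost = £225.
B1 ships 65 of its 65, leaving 0.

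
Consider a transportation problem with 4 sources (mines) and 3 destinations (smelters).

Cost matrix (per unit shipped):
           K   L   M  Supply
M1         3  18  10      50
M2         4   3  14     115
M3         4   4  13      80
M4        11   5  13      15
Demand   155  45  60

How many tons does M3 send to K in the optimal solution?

80

The minimum-cost plan:
  M1→M: 50 × 10 = 500
  M2→K: 75 × 4 = 300
  M2→L: 40 × 3 = 120
  M3→K: 80 × 4 = 320
  M4→L: 5 × 5 = 25
  M4→M: 10 × 13 = 130
Total cost = 1395.
So M3→K carries 80 tons.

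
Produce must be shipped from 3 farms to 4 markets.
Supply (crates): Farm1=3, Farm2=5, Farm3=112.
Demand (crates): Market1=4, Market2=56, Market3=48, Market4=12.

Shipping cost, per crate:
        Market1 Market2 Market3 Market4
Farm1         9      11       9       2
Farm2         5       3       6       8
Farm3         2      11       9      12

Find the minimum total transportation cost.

Optimal allocation:
  Farm1 to Market4: 3 crates
  Farm2 to Market2: 5 crates
  Farm3 to Market1: 4 crates
  Farm3 to Market2: 51 crates
  Farm3 to Market3: 48 crates
  Farm3 to Market4: 9 crates
Total cost = 1130.

1130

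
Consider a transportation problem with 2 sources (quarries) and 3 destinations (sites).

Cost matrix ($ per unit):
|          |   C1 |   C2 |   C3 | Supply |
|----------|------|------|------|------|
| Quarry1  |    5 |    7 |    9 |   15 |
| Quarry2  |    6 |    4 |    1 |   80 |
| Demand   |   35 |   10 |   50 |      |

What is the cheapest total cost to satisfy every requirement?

Optimal allocation:
  Quarry1->C1: 15 × $5 = $75
  Quarry2->C1: 20 × $6 = $120
  Quarry2->C2: 10 × $4 = $40
  Quarry2->C3: 50 × $1 = $50
Total = 75 + 120 + 40 + 50 = $285.

285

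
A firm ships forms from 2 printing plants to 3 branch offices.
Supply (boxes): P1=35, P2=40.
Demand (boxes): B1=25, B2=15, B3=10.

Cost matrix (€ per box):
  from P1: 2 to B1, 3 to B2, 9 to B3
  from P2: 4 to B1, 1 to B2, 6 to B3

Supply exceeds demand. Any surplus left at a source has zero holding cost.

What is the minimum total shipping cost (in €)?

125

One minimum-cost allocation:
  P1 to B1: 25 boxes
  P2 to B2: 15 boxes
  P2 to B3: 10 boxes
Total cost = €125.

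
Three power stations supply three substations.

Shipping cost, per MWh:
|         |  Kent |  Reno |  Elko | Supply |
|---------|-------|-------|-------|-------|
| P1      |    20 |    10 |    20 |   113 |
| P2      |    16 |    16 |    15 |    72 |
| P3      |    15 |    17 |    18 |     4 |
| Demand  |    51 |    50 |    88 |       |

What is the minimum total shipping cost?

2900

An optimal shipping plan:
  P1→Kent: 47 × 20 = 940
  P1→Reno: 50 × 10 = 500
  P1→Elko: 16 × 20 = 320
  P2→Elko: 72 × 15 = 1080
  P3→Kent: 4 × 15 = 60
Total = 940 + 500 + 320 + 1080 + 60 = 2900.
(Supply check: P1 ships 113; P2 ships 72; P3 ships 4.)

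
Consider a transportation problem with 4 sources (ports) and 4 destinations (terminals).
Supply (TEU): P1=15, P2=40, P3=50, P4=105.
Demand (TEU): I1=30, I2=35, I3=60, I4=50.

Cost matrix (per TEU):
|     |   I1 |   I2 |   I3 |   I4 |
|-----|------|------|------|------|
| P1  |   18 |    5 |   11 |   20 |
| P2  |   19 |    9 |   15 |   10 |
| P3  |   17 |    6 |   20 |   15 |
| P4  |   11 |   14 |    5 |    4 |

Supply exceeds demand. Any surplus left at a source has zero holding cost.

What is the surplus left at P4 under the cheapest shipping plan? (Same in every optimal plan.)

An optimal plan:
  P1→I2: 15 × 5 = 75
  P2→I4: 35 × 10 = 350
  P3→I2: 20 × 6 = 120
  P4→I1: 30 × 11 = 330
  P4→I3: 60 × 5 = 300
  P4→I4: 15 × 4 = 60
Total cost = 1235.
P4 ships 105 of its 105, leaving 0.

0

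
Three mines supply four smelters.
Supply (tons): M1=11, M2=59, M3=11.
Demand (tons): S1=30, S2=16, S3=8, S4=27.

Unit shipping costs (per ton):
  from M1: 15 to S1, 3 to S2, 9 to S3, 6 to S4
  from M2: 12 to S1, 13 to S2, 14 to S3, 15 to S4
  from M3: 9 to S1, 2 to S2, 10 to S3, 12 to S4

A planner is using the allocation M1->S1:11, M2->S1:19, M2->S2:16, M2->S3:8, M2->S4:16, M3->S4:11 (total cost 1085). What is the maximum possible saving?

225

Current plan cost = 11·15 + 19·12 + 16·13 + 8·14 + 16·15 + 11·12 = 1085.
Optimal plan:
  M1→S2: 5 tons
  M1→S4: 6 tons
  M2→S1: 30 tons
  M2→S3: 8 tons
  M2→S4: 21 tons
  M3→S2: 11 tons
Optimal cost = 860.
Saving = 1085 − 860 = 225.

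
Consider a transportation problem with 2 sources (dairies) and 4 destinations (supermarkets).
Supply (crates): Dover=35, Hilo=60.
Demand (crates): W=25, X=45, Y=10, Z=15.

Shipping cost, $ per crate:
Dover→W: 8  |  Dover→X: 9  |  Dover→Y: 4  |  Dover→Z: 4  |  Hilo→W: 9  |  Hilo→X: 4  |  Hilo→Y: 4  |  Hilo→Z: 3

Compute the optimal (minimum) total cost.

465

A cheapest plan:
  Dover–W: 25 × $8 = $200
  Dover–Y: 10 × $4 = $40
  Hilo–X: 45 × $4 = $180
  Hilo–Z: 15 × $3 = $45
Total = 200 + 40 + 180 + 45 = $465.
(Supply check: Dover ships 35; Hilo ships 60.)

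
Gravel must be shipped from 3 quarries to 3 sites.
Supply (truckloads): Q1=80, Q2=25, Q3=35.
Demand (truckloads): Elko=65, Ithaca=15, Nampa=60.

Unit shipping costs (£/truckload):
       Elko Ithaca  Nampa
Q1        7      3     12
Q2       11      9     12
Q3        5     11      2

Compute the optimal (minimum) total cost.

870

Optimal allocation:
  Q1→Elko: 65 × £7 = £455
  Q1→Ithaca: 15 × £3 = £45
  Q2→Nampa: 25 × £12 = £300
  Q3→Nampa: 35 × £2 = £70
Total = 455 + 45 + 300 + 70 = £870.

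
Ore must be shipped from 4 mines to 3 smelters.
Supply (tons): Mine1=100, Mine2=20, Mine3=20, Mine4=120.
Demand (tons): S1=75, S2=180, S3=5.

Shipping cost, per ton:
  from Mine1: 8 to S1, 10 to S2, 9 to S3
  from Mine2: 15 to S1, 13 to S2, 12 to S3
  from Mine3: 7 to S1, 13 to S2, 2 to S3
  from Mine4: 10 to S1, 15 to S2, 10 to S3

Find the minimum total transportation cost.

2875

A cheapest plan:
  Mine1→S2: 100 tons
  Mine2→S2: 20 tons
  Mine3→S1: 15 tons
  Mine3→S3: 5 tons
  Mine4→S1: 60 tons
  Mine4→S2: 60 tons
Total cost = 2875.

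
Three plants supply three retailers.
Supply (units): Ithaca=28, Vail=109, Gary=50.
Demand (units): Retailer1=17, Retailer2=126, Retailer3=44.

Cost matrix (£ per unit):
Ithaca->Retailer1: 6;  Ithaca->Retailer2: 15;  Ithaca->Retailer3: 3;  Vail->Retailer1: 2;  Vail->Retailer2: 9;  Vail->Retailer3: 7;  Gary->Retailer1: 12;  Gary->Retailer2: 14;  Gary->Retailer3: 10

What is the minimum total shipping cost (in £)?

Optimal allocation:
  Ithaca->Retailer3: 28 × £3 = £84
  Vail->Retailer1: 17 × £2 = £34
  Vail->Retailer2: 92 × £9 = £828
  Gary->Retailer2: 34 × £14 = £476
  Gary->Retailer3: 16 × £10 = £160
Total = 84 + 34 + 828 + 476 + 160 = £1582.
(Supply check: Ithaca ships 28; Vail ships 109; Gary ships 50.)

1582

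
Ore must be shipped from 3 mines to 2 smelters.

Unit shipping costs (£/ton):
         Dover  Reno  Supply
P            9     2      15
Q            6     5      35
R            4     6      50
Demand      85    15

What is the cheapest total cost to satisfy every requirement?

An optimal shipping plan:
  P–Reno: 15 × £2 = £30
  Q–Dover: 35 × £6 = £210
  R–Dover: 50 × £4 = £200
Total = 30 + 210 + 200 = £440.

440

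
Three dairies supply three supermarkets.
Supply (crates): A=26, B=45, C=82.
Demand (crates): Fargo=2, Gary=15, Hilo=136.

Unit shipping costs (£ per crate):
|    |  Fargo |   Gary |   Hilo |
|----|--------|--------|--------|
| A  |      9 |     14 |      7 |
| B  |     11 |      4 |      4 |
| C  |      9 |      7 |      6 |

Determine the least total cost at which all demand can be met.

An optimal shipping plan:
  A->Fargo: 2 × £9 = £18
  A->Hilo: 24 × £7 = £168
  B->Gary: 15 × £4 = £60
  B->Hilo: 30 × £4 = £120
  C->Hilo: 82 × £6 = £492
Total = 18 + 168 + 60 + 120 + 492 = £858.
(Supply check: A ships 26; B ships 45; C ships 82.)

858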